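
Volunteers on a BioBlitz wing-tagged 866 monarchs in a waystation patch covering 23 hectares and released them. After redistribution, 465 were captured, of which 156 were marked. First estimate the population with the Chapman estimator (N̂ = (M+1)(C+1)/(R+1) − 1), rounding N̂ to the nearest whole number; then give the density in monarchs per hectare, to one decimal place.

density ≈ 111.8 monarchs per hectare

N̂ = 867·466/157 − 1 = 404022/157 − 1 ≈ 2572.4 → 2572
Density = N̂ / area = 2572 / 23 ≈ 111.83 → 111.8 per hectare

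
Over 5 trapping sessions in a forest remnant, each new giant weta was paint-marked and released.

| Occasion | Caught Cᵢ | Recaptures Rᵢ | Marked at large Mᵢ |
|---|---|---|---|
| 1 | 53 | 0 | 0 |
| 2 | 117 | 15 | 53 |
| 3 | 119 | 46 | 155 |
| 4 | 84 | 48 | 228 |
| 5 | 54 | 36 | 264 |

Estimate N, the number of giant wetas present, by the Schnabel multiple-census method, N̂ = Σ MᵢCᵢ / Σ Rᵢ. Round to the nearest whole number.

Σ MᵢCᵢ = 0·53 + 53·117 + 155·119 + 228·84 + 264·54 = 0 + 6201 + 18445 + 19152 + 14256 = 58054
Σ Rᵢ = 0 + 15 + 46 + 48 + 36 = 145
N̂ = 58054 / 145 ≈ 400.4 → 400

N ≈ 400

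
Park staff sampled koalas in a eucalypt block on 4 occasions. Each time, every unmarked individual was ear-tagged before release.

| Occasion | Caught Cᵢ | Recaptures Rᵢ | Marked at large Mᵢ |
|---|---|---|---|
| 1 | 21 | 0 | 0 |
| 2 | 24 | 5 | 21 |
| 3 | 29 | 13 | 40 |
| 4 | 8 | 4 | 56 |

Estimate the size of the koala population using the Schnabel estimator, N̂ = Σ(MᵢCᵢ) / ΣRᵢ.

Σ MᵢCᵢ = 0·21 + 21·24 + 40·29 + 56·8 = 0 + 504 + 1160 + 448 = 2112
Σ Rᵢ = 0 + 5 + 13 + 4 = 22
N̂ = 2112 / 22 = 96

N = 96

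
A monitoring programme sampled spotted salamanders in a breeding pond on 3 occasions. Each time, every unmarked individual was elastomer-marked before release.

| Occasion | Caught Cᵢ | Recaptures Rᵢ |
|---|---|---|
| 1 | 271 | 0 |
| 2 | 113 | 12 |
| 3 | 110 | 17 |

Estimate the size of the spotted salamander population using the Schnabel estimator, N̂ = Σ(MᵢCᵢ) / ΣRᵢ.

N = 2467

Marked at large before each occasion: Mᵢ = Σⱼ<ᵢ (Cⱼ − Rⱼ) → M1=0, M2=271, M3=372
Σ MᵢCᵢ = 0·271 + 271·113 + 372·110 = 0 + 30623 + 40920 = 71543
Σ Rᵢ = 0 + 12 + 17 = 29
N̂ = 71543 / 29 = 2467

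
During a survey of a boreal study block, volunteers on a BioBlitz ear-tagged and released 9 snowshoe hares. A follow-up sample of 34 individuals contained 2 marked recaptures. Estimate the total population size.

Lincoln-Petersen assumes M/N = R/C, so N = M·C / R.
N = (9 × 34) / 2 = 306 / 2 = 153

N = 153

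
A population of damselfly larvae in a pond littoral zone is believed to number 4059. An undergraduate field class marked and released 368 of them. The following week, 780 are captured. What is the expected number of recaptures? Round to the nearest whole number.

Expected recaptures E[R] = M·C / N.
E[R] = 368 × 780 / 4059 = 287040 / 4059 ≈ 70.7 → 71

expected recaptures ≈ 71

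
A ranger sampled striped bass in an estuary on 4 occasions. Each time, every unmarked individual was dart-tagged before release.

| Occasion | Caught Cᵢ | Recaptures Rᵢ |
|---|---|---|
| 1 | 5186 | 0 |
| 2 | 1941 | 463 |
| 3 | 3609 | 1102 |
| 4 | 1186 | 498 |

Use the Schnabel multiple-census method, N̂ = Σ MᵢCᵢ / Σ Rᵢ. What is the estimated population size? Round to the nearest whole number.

Marked at large before each occasion: Mᵢ = Σⱼ<ᵢ (Cⱼ − Rⱼ) → M1=0, M2=5186, M3=6664, M4=9171
Σ MᵢCᵢ = 0·5186 + 5186·1941 + 6664·3609 + 9171·1186 = 0 + 10066026 + 24050376 + 10876806 = 44993208
Σ Rᵢ = 0 + 463 + 1102 + 498 = 2063
N̂ = 44993208 / 2063 ≈ 21809.6 → 21810

N ≈ 21,810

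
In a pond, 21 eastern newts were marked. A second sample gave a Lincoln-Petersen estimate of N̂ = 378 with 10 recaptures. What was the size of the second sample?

From N = M·C/R: C = N·R / M = 378·10 / 21 = 3780 / 21 = 180.

C = 180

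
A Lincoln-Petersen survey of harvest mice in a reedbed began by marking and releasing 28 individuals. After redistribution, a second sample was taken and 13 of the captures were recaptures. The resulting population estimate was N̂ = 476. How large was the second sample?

C = 221

From N = M·C/R: C = N·R / M = 476·13 / 28 = 6188 / 28 = 221.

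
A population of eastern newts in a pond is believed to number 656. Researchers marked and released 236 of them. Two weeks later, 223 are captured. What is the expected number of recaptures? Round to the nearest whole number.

Expected recaptures E[R] = M·C / N.
E[R] = 236 × 223 / 656 = 52628 / 656 ≈ 80.2 → 80

expected recaptures ≈ 80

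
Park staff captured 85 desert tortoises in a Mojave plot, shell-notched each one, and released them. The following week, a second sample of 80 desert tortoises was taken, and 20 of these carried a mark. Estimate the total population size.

Lincoln-Petersen assumes M/N = R/C, so N = M·C / R.
N = (85 × 80) / 20 = 6800 / 20 = 340

N = 340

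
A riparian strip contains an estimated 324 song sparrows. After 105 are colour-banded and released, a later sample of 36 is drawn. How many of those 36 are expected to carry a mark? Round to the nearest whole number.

Expected recaptures E[R] = M·C / N.
E[R] = 105 × 36 / 324 = 3780 / 324 ≈ 11.7 → 12

expected recaptures ≈ 12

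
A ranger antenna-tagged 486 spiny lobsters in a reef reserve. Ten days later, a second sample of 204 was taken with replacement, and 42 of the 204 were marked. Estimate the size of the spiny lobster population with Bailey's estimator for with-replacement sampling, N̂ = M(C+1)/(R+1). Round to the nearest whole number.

N ≈ 2317

N̂ = 486·(204+1)/(42+1) = 486·205/43 = 99630/43 ≈ 2317.0 → 2317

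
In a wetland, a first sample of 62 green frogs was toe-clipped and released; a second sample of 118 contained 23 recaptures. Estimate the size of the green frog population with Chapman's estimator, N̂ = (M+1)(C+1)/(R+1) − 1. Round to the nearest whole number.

N̂ = (62+1)(118+1)/(23+1) − 1 = 63·119/24 − 1
= 7497/24 − 1 ≈ 312.4 − 1 ≈ 311.4 → 311

N ≈ 311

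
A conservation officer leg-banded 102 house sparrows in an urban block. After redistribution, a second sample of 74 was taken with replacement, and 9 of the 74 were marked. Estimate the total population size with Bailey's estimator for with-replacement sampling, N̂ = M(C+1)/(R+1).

N̂ = 102·(74+1)/(9+1) = 102·75/10 = 7650/10 = 765

N = 765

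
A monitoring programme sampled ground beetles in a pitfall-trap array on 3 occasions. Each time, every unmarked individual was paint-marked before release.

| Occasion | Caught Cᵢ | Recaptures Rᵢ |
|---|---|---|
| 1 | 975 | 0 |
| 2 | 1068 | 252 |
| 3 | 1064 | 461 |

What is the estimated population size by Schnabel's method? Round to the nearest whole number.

Marked at large before each occasion: Mᵢ = Σⱼ<ᵢ (Cⱼ − Rⱼ) → M1=0, M2=975, M3=1791
Σ MᵢCᵢ = 0·975 + 975·1068 + 1791·1064 = 0 + 1041300 + 1905624 = 2946924
Σ Rᵢ = 0 + 252 + 461 = 713
N̂ = 2946924 / 713 ≈ 4133.1 → 4133

N ≈ 4133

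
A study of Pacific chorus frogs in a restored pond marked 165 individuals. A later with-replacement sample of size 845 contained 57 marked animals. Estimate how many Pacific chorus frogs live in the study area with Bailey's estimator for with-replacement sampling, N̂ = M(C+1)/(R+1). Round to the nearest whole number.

N̂ = 165·(845+1)/(57+1) = 165·846/58 = 139590/58 ≈ 2406.7 → 2407

N ≈ 2407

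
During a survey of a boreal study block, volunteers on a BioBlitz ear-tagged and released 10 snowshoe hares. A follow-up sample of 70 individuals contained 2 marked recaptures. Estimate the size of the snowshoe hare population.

N = 350

Lincoln-Petersen assumes M/N = R/C, so N = M·C / R.
N = (10 × 70) / 2 = 700 / 2 = 350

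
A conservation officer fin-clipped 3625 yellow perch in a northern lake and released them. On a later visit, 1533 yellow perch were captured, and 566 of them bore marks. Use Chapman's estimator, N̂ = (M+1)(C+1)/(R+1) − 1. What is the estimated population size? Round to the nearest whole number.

N ≈ 9809

N̂ = (3625+1)(1533+1)/(566+1) − 1 = 3626·1534/567 − 1
= 5562284/567 − 1 ≈ 9810.0 − 1 ≈ 9809.0 → 9809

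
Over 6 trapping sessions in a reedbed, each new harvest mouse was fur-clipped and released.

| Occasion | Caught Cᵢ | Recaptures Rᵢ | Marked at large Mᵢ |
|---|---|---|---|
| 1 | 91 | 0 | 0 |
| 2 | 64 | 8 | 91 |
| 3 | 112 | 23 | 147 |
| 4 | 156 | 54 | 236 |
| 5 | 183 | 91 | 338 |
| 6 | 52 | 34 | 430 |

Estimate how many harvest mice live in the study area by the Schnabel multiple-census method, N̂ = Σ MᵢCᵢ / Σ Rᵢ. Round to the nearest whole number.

N ≈ 682

Σ MᵢCᵢ = 0·91 + 91·64 + 147·112 + 236·156 + 338·183 + 430·52 = 0 + 5824 + 16464 + 36816 + 61854 + 22360 = 143318
Σ Rᵢ = 0 + 8 + 23 + 54 + 91 + 34 = 210
N̂ = 143318 / 210 ≈ 682.47 → 682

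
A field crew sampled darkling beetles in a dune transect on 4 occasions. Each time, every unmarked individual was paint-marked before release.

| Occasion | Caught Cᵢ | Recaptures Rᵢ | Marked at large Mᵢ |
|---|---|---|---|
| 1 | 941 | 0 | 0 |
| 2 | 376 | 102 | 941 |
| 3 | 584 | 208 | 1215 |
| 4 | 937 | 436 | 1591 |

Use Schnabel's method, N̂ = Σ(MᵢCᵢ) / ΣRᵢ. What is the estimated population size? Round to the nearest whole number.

N ≈ 3424

Σ MᵢCᵢ = 0·941 + 941·376 + 1215·584 + 1591·937 = 0 + 353816 + 709560 + 1490767 = 2554143
Σ Rᵢ = 0 + 102 + 208 + 436 = 746
N̂ = 2554143 / 746 ≈ 3423.8 → 3424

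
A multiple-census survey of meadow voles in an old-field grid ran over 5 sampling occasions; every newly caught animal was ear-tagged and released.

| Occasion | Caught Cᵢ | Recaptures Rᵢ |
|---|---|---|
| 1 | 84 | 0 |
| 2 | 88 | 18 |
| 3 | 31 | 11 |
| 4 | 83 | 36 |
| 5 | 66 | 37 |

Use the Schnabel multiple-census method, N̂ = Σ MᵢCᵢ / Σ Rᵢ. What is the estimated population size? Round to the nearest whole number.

N ≈ 404

Marked at large before each occasion: Mᵢ = Σⱼ<ᵢ (Cⱼ − Rⱼ) → M1=0, M2=84, M3=154, M4=174, M5=221
Σ MᵢCᵢ = 0·84 + 84·88 + 154·31 + 174·83 + 221·66 = 0 + 7392 + 4774 + 14442 + 14586 = 41194
Σ Rᵢ = 0 + 18 + 11 + 36 + 37 = 102
N̂ = 41194 / 102 ≈ 403.9 → 404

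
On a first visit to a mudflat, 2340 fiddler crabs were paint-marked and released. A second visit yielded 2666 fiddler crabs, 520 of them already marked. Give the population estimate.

N = 11,997

The marked fraction in the recapture sample should equal the marked fraction in the population: 520/2666 = 2340/N.
N = (2340 × 2666) / 520 = 6238440 / 520 = 11997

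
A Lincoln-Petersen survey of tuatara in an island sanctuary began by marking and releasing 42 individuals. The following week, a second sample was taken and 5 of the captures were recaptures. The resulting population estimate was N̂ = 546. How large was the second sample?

C = 65

From N = M·C/R: C = N·R / M = 546·5 / 42 = 2730 / 42 = 65.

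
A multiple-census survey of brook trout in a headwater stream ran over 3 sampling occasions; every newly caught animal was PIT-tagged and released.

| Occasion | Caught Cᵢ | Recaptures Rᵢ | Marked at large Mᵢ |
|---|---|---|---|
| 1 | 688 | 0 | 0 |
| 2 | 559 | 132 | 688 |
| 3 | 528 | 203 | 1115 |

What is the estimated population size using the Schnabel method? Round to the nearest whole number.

Σ MᵢCᵢ = 0·688 + 688·559 + 1115·528 = 0 + 384592 + 588720 = 973312
Σ Rᵢ = 0 + 132 + 203 = 335
N̂ = 973312 / 335 ≈ 2905.4 → 2905

N ≈ 2905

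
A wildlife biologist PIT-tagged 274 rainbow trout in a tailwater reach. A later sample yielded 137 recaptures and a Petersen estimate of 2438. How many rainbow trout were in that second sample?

From N = M·C/R: C = N·R / M = 2438·137 / 274 = 334006 / 274 = 1219.

C = 1219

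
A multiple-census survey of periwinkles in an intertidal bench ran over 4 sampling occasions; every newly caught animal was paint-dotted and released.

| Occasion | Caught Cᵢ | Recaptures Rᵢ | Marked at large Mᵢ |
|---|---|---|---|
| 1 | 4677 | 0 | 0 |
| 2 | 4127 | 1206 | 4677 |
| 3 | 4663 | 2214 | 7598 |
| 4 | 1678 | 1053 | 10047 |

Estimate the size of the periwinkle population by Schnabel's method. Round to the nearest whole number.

Σ MᵢCᵢ = 0·4677 + 4677·4127 + 7598·4663 + 10047·1678 = 0 + 19301979 + 35429474 + 16858866 = 71590319
Σ Rᵢ = 0 + 1206 + 2214 + 1053 = 4473
N̂ = 71590319 / 4473 ≈ 16005.0 → 16005

N ≈ 16,005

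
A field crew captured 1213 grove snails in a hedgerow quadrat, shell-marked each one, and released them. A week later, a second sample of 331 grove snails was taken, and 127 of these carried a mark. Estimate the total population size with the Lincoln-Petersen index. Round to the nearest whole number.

If marked individuals mix randomly, R/C ≈ M/N, giving N ≈ M·C/R.
N = (1213 × 331) / 127 = 401503 / 127 ≈ 3161.4 → 3161

N ≈ 3161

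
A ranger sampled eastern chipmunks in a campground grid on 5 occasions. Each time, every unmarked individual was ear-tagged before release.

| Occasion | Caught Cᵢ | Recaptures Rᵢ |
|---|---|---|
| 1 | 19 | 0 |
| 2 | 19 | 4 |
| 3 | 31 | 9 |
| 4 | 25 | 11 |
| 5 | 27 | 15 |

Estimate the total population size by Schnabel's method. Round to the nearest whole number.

N ≈ 121

Marked at large before each occasion: Mᵢ = Σⱼ<ᵢ (Cⱼ − Rⱼ) → M1=0, M2=19, M3=34, M4=56, M5=70
Σ MᵢCᵢ = 0·19 + 19·19 + 34·31 + 56·25 + 70·27 = 0 + 361 + 1054 + 1400 + 1890 = 4705
Σ Rᵢ = 0 + 4 + 9 + 11 + 15 = 39
N̂ = 4705 / 39 ≈ 120.6 → 121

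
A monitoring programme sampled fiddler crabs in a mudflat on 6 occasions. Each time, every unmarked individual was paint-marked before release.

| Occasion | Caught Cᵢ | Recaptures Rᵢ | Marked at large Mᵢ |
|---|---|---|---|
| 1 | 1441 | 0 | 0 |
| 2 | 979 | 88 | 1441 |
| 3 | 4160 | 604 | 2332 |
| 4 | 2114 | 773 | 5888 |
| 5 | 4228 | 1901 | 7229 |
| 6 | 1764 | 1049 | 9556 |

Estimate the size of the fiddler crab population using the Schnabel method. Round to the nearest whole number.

Σ MᵢCᵢ = 0·1441 + 1441·979 + 2332·4160 + 5888·2114 + 7229·4228 + 9556·1764 = 0 + 1410739 + 9701120 + 12447232 + 30564212 + 16856784 = 70980087
Σ Rᵢ = 0 + 88 + 604 + 773 + 1901 + 1049 = 4415
N̂ = 70980087 / 4415 ≈ 16077.0 → 16077

N ≈ 16,077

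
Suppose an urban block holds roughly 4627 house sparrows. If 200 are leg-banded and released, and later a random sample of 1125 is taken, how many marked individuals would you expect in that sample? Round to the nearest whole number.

The marked fraction of the population is 200/4627, so in a sample of 1125 expect C·(M/N) marked.
E[R] = 200 × 1125 / 4627 = 225000 / 4627 ≈ 48.6 → 49

expected recaptures ≈ 49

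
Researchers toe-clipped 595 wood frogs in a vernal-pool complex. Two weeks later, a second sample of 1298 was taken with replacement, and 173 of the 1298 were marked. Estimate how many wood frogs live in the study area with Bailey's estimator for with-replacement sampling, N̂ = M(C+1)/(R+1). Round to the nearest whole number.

N ≈ 4442

N̂ = 595·(1298+1)/(173+1) = 595·1299/174 = 772905/174 ≈ 4442.0 → 4442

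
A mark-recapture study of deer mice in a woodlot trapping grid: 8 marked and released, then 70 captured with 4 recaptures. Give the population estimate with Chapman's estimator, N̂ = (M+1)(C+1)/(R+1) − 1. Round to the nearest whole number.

N̂ = (8+1)(70+1)/(4+1) − 1 = 9·71/5 − 1
= 639/5 − 1 ≈ 127.8 − 1 ≈ 126.8 → 127

N ≈ 127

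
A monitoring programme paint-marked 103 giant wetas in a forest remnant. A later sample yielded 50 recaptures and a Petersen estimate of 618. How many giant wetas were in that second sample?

From N = M·C/R: C = N·R / M = 618·50 / 103 = 30900 / 103 = 300.

C = 300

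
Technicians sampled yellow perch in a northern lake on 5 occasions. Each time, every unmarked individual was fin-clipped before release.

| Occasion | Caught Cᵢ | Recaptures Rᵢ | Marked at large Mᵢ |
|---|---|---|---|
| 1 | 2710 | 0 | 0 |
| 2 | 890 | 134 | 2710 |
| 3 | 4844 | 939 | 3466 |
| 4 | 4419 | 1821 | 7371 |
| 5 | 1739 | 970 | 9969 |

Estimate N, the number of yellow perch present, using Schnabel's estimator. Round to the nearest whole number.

N ≈ 17,886

Σ MᵢCᵢ = 0·2710 + 2710·890 + 3466·4844 + 7371·4419 + 9969·1739 = 0 + 2411900 + 16789304 + 32572449 + 17336091 = 69109744
Σ Rᵢ = 0 + 134 + 939 + 1821 + 970 = 3864
N̂ = 69109744 / 3864 ≈ 17885.5 → 17886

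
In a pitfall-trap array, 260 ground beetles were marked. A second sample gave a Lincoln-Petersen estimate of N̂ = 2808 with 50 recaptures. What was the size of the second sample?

From N = M·C/R: C = N·R / M = 2808·50 / 260 = 140400 / 260 = 540.

C = 540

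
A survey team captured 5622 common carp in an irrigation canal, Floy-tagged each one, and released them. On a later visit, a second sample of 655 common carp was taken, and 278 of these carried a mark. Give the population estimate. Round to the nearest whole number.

N = (5622 × 655) / 278 = 3682410 / 278 ≈ 13246.1 → 13246

N ≈ 13,246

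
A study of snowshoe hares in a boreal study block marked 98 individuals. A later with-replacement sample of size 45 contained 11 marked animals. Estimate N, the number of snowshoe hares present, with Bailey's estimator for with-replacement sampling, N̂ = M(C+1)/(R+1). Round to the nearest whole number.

N̂ = 98·(45+1)/(11+1) = 98·46/12 = 4508/12 ≈ 375.7 → 376

N ≈ 376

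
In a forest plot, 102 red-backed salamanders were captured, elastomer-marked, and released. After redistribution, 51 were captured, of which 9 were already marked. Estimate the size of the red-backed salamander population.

N = 578

Lincoln-Petersen assumes M/N = R/C, so N = M·C / R.
N = (102 × 51) / 9 = 5202 / 9 = 578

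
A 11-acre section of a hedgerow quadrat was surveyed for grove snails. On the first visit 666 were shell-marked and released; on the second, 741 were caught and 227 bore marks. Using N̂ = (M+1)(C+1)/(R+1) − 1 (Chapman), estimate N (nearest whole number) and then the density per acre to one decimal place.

N̂ = 667·742/228 − 1 = 494914/228 − 1 ≈ 2169.7 → 2170
Density = N̂ / area = 2170 / 11 ≈ 197.27 → 197.3 per acre

density ≈ 197.3 grove snails per acre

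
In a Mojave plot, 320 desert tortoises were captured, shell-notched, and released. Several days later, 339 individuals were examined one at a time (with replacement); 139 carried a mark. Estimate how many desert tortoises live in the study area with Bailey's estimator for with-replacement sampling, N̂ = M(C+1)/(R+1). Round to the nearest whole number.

N ≈ 777

N̂ = 320·(339+1)/(139+1) = 320·340/140 = 108800/140 ≈ 777.1 → 777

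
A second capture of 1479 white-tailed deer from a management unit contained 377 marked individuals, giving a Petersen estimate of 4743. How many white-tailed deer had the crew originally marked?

From N = M·C/R: M = N·R / C = 4743·377 / 1479 = 1788111 / 1479 = 1209.

M = 1209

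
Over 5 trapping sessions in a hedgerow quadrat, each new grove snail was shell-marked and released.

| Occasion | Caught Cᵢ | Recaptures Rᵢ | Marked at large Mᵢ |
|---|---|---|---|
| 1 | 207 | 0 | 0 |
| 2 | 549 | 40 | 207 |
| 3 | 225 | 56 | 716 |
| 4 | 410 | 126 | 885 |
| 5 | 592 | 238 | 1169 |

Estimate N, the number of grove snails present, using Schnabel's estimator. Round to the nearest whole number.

Σ MᵢCᵢ = 0·207 + 207·549 + 716·225 + 885·410 + 1169·592 = 0 + 113643 + 161100 + 362850 + 692048 = 1329641
Σ Rᵢ = 0 + 40 + 56 + 126 + 238 = 460
N̂ = 1329641 / 460 ≈ 2890.5 → 2891

N ≈ 2891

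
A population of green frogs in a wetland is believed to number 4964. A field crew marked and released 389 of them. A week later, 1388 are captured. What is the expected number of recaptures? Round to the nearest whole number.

The marked fraction of the population is 389/4964, so in a sample of 1388 expect C·(M/N) marked.
E[R] = 389 × 1388 / 4964 = 539932 / 4964 ≈ 108.8 → 109

expected recaptures ≈ 109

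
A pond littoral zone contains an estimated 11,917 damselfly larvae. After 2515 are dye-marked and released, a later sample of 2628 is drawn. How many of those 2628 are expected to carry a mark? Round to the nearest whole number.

expected recaptures ≈ 555

Expected recaptures E[R] = M·C / N.
E[R] = 2515 × 2628 / 11917 = 6609420 / 11917 ≈ 554.6 → 555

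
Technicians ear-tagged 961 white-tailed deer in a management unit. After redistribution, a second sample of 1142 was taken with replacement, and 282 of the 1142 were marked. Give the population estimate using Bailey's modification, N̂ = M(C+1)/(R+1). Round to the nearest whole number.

N ≈ 3881

N̂ = 961·(1142+1)/(282+1) = 961·1143/283 = 1098423/283 ≈ 3881.4 → 3881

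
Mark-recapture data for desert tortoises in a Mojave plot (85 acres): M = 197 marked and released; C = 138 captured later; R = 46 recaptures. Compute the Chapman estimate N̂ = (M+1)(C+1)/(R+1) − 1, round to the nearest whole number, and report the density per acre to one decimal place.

N̂ = 198·139/47 − 1 = 27522/47 − 1 ≈ 584.6 → 585
Density = N̂ / area = 585 / 85 ≈ 6.88 → 6.9 per acre

density ≈ 6.9 desert tortoises per acre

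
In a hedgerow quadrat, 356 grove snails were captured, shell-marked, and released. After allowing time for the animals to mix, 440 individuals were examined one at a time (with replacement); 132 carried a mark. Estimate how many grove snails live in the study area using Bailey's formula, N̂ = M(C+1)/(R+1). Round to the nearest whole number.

N̂ = 356·(440+1)/(132+1) = 356·441/133 = 156996/133 ≈ 1180.4 → 1180

N ≈ 1180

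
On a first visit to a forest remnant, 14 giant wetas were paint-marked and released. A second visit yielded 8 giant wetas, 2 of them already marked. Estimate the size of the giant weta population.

Lincoln-Petersen assumes M/N = R/C, so N = M·C / R.
N = (14 × 8) / 2 = 112 / 2 = 56

N = 56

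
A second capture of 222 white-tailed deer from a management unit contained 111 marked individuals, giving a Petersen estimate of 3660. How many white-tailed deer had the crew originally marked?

M = 1830

From N = M·C/R: M = N·R / C = 3660·111 / 222 = 406260 / 222 = 1830.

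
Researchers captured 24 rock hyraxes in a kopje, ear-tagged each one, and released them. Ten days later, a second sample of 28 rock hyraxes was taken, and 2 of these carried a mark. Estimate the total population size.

The marked fraction in the recapture sample should equal the marked fraction in the population: 2/28 = 24/N.
N = (24 × 28) / 2 = 672 / 2 = 336

N = 336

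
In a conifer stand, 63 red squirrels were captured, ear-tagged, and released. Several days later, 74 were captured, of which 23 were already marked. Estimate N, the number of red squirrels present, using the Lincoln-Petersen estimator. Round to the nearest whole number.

Lincoln-Petersen assumes M/N = R/C, so N = M·C / R.
N = (63 × 74) / 23 = 4662 / 23 ≈ 202.7 → 203

N ≈ 203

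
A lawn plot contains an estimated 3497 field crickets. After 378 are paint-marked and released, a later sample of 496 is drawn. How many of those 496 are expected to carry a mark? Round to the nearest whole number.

Expected recaptures E[R] = M·C / N.
E[R] = 378 × 496 / 3497 = 187488 / 3497 ≈ 53.6 → 54

expected recaptures ≈ 54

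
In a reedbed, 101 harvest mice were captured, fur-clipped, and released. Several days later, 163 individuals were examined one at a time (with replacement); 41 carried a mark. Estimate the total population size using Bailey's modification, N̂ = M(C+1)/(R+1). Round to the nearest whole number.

N̂ = 101·(163+1)/(41+1) = 101·164/42 = 16564/42 ≈ 394.4 → 394

N ≈ 394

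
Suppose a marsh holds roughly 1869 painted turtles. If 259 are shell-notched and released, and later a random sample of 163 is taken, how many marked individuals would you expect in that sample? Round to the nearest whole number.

The marked fraction of the population is 259/1869, so in a sample of 163 expect C·(M/N) marked.
E[R] = 259 × 163 / 1869 = 42217 / 1869 ≈ 22.6 → 23

expected recaptures ≈ 23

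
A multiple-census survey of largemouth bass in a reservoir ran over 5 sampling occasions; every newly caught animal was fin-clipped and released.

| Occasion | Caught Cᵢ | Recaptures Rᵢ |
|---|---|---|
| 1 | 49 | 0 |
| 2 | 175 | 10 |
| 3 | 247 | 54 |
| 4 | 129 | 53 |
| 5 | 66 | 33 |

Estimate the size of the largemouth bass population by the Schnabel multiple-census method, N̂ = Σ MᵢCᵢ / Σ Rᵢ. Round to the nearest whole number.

N ≈ 972

Marked at large before each occasion: Mᵢ = Σⱼ<ᵢ (Cⱼ − Rⱼ) → M1=0, M2=49, M3=214, M4=407, M5=483
Σ MᵢCᵢ = 0·49 + 49·175 + 214·247 + 407·129 + 483·66 = 0 + 8575 + 52858 + 52503 + 31878 = 145814
Σ Rᵢ = 0 + 10 + 54 + 53 + 33 = 150
N̂ = 145814 / 150 ≈ 972.1 → 972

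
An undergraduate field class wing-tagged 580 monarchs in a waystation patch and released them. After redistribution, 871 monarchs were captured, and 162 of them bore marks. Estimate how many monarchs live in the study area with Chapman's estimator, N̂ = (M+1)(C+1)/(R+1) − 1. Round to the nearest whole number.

N ≈ 3107

N̂ = (580+1)(871+1)/(162+1) − 1 = 581·872/163 − 1
= 506632/163 − 1 ≈ 3108.2 − 1 ≈ 3107.2 → 3107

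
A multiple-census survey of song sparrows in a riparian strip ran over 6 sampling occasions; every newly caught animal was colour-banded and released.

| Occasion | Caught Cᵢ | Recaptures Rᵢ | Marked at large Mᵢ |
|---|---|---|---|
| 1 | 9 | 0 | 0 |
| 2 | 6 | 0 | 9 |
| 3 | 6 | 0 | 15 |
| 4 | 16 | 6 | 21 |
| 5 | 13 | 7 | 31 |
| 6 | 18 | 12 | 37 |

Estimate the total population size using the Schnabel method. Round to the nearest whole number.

N ≈ 62

Σ MᵢCᵢ = 0·9 + 9·6 + 15·6 + 21·16 + 31·13 + 37·18 = 0 + 54 + 90 + 336 + 403 + 666 = 1549
Σ Rᵢ = 0 + 0 + 0 + 6 + 7 + 12 = 25
N̂ = 1549 / 25 ≈ 62.0 → 62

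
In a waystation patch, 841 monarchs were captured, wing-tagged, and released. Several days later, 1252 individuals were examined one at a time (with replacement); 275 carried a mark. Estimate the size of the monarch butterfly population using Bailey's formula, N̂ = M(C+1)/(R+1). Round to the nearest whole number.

N ≈ 3818

N̂ = 841·(1252+1)/(275+1) = 841·1253/276 = 1053773/276 ≈ 3818.0 → 3818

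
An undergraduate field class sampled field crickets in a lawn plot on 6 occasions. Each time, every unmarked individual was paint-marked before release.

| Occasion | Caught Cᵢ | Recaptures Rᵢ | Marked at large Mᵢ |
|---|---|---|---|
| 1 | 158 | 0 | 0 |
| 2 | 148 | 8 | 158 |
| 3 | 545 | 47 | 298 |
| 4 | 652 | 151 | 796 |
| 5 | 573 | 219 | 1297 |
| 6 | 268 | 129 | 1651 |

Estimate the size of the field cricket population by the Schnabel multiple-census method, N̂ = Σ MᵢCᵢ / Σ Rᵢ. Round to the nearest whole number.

N ≈ 3412

Σ MᵢCᵢ = 0·158 + 158·148 + 298·545 + 796·652 + 1297·573 + 1651·268 = 0 + 23384 + 162410 + 518992 + 743181 + 442468 = 1890435
Σ Rᵢ = 0 + 8 + 47 + 151 + 219 + 129 = 554
N̂ = 1890435 / 554 ≈ 3412.3 → 3412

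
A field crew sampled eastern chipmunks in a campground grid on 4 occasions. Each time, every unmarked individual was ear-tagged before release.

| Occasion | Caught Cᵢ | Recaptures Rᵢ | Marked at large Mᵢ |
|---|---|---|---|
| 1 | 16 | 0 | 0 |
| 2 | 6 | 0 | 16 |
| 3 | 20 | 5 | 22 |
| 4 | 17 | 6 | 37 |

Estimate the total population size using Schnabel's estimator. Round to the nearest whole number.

N ≈ 106

Σ MᵢCᵢ = 0·16 + 16·6 + 22·20 + 37·17 = 0 + 96 + 440 + 629 = 1165
Σ Rᵢ = 0 + 0 + 5 + 6 = 11
N̂ = 1165 / 11 ≈ 105.9 → 106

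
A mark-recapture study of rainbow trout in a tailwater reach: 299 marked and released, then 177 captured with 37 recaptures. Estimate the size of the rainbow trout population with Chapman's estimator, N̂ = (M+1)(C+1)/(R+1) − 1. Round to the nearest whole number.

N̂ = (299+1)(177+1)/(37+1) − 1 = 300·178/38 − 1
= 53400/38 − 1 ≈ 1405.3 − 1 ≈ 1404.3 → 1404

N ≈ 1404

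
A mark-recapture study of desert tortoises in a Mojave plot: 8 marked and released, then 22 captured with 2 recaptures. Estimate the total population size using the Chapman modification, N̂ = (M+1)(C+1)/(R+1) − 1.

N = 68

N̂ = (8+1)(22+1)/(2+1) − 1 = 9·23/3 − 1
= 207/3 − 1 = 69 − 1 = 68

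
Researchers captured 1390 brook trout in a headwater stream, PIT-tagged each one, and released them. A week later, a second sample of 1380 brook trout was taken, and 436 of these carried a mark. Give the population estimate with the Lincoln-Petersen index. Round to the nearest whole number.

N = (1390 × 1380) / 436 = 1918200 / 436 ≈ 4399.5 → 4400

N ≈ 4400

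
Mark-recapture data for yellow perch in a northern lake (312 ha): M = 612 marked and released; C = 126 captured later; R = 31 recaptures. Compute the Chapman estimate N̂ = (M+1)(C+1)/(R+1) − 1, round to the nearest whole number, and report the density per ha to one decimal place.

N̂ = 613·127/32 − 1 = 77851/32 − 1 ≈ 2431.8 → 2432
Density = N̂ / area = 2432 / 312 ≈ 7.79 → 7.8 per ha

density ≈ 7.8 yellow perch per ha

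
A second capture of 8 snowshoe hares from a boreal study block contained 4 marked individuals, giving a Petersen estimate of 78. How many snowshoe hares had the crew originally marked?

M = 39

From N = M·C/R: M = N·R / C = 78·4 / 8 = 312 / 8 = 39.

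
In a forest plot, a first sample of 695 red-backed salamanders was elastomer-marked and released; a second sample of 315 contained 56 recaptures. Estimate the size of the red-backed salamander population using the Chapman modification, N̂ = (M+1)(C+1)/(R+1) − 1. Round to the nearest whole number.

N ≈ 3858

N̂ = (695+1)(315+1)/(56+1) − 1 = 696·316/57 − 1
= 219936/57 − 1 ≈ 3858.5 − 1 ≈ 3857.5 → 3858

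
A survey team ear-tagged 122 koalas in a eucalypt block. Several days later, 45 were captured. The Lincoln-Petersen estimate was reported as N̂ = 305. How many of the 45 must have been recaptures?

R = 18

From N = M·C/R: R = M·C / N = 122·45 / 305 = 5490 / 305 = 18.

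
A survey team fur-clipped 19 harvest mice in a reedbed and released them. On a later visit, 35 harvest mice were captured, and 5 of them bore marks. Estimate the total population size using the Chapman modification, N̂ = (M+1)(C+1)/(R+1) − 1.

N̂ = (19+1)(35+1)/(5+1) − 1 = 20·36/6 − 1
= 720/6 − 1 = 120 − 1 = 119

N = 119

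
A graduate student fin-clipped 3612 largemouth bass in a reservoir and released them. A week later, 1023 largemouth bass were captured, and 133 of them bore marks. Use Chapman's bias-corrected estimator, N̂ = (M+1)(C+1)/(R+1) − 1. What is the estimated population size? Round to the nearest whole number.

N̂ = (3612+1)(1023+1)/(133+1) − 1 = 3613·1024/134 − 1
= 3699712/134 − 1 ≈ 27609.8 − 1 ≈ 27608.8 → 27609

N ≈ 27,609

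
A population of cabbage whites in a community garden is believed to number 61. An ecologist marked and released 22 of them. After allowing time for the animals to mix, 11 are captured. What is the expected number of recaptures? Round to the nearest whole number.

Expected recaptures E[R] = M·C / N.
E[R] = 22 × 11 / 61 = 242 / 61 ≈ 4.0 → 4

expected recaptures ≈ 4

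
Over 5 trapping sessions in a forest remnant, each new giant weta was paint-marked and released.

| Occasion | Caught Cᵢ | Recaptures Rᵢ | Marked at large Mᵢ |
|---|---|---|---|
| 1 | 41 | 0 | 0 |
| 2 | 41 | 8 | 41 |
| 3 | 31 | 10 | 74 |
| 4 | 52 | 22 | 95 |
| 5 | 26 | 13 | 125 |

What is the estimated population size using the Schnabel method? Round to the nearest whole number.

N ≈ 230

Σ MᵢCᵢ = 0·41 + 41·41 + 74·31 + 95·52 + 125·26 = 0 + 1681 + 2294 + 4940 + 3250 = 12165
Σ Rᵢ = 0 + 8 + 10 + 22 + 13 = 53
N̂ = 12165 / 53 ≈ 229.5 → 230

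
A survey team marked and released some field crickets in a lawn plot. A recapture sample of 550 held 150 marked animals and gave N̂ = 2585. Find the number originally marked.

M = 705

From N = M·C/R: M = N·R / C = 2585·150 / 550 = 387750 / 550 = 705.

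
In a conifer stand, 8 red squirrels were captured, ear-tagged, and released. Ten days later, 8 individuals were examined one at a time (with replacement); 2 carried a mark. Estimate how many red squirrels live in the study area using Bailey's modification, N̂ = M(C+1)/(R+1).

N̂ = 8·(8+1)/(2+1) = 8·9/3 = 72/3 = 24

N = 24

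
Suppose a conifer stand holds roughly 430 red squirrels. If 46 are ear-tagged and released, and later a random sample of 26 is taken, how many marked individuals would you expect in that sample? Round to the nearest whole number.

expected recaptures ≈ 3

Expected recaptures E[R] = M·C / N.
E[R] = 46 × 26 / 430 = 1196 / 430 ≈ 2.8 → 3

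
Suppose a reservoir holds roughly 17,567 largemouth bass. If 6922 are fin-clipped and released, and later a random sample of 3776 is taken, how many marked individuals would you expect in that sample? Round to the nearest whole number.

The marked fraction of the population is 6922/17567, so in a sample of 3776 expect C·(M/N) marked.
E[R] = 6922 × 3776 / 17567 = 26137472 / 17567 ≈ 1487.9 → 1488

expected recaptures ≈ 1488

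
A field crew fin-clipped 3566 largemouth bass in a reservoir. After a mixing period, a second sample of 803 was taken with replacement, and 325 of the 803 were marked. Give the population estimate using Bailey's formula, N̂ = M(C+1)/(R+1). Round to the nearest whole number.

N̂ = 3566·(803+1)/(325+1) = 3566·804/326 = 2867064/326 ≈ 8794.7 → 8795

N ≈ 8795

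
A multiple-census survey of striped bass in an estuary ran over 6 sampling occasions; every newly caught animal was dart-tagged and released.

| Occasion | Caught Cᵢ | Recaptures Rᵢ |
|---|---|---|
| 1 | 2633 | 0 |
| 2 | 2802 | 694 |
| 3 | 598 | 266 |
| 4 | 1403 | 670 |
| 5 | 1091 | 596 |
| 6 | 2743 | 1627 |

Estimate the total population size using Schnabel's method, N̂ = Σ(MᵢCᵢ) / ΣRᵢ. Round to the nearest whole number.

N ≈ 10,628

Marked at large before each occasion: Mᵢ = Σⱼ<ᵢ (Cⱼ − Rⱼ) → M1=0, M2=2633, M3=4741, M4=5073, M5=5806, M6=6301
Σ MᵢCᵢ = 0·2633 + 2633·2802 + 4741·598 + 5073·1403 + 5806·1091 + 6301·2743 = 0 + 7377666 + 2835118 + 7117419 + 6334346 + 17283643 = 40948192
Σ Rᵢ = 0 + 694 + 266 + 670 + 596 + 1627 = 3853
N̂ = 40948192 / 3853 ≈ 10627.6 → 10628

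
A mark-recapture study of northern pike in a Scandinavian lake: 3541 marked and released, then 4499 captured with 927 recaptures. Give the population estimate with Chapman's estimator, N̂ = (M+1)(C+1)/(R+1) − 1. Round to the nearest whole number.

N̂ = (3541+1)(4499+1)/(927+1) − 1 = 3542·4500/928 − 1
= 15939000/928 − 1 ≈ 17175.6 − 1 ≈ 17174.6 → 17175

N ≈ 17,175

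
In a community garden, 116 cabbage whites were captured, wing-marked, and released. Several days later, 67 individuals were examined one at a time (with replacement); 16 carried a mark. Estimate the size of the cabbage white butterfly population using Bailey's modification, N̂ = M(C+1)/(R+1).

N = 464

N̂ = 116·(67+1)/(16+1) = 116·68/17 = 7888/17 = 464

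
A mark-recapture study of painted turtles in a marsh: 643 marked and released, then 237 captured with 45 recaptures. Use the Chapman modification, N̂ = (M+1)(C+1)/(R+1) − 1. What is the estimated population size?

N̂ = (643+1)(237+1)/(45+1) − 1 = 644·238/46 − 1
= 153272/46 − 1 = 3332 − 1 = 3331

N = 3331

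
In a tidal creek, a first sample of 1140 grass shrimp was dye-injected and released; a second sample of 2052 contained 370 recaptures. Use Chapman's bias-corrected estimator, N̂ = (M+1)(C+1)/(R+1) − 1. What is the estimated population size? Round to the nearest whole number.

N ≈ 6313

N̂ = (1140+1)(2052+1)/(370+1) − 1 = 1141·2053/371 − 1
= 2342473/371 − 1 ≈ 6313.9 − 1 ≈ 6312.9 → 6313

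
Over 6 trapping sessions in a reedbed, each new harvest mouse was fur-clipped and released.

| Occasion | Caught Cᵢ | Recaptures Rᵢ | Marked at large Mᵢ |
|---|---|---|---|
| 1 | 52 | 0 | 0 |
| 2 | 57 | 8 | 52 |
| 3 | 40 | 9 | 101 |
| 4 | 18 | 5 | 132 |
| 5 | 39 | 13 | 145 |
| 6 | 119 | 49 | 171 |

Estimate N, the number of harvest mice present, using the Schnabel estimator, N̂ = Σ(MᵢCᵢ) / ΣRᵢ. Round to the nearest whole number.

N ≈ 421

Σ MᵢCᵢ = 0·52 + 52·57 + 101·40 + 132·18 + 145·39 + 171·119 = 0 + 2964 + 4040 + 2376 + 5655 + 20349 = 35384
Σ Rᵢ = 0 + 8 + 9 + 5 + 13 + 49 = 84
N̂ = 35384 / 84 ≈ 421.2 → 421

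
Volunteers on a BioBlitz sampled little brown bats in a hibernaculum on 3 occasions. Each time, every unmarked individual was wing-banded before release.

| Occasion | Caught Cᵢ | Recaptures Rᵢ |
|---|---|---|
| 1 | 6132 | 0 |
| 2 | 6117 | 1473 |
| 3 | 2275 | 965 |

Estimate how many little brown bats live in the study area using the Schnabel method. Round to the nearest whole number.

N ≈ 25,441

Marked at large before each occasion: Mᵢ = Σⱼ<ᵢ (Cⱼ − Rⱼ) → M1=0, M2=6132, M3=10776
Σ MᵢCᵢ = 0·6132 + 6132·6117 + 10776·2275 = 0 + 37509444 + 24515400 = 62024844
Σ Rᵢ = 0 + 1473 + 965 = 2438
N̂ = 62024844 / 2438 ≈ 25440.9 → 25441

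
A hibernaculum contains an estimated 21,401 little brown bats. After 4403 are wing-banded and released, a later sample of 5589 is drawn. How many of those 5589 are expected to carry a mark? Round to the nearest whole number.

Expected recaptures E[R] = M·C / N.
E[R] = 4403 × 5589 / 21401 = 24608367 / 21401 ≈ 1149.9 → 1150

expected recaptures ≈ 1150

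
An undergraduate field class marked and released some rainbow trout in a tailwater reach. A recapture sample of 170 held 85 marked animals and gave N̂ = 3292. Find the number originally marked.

From N = M·C/R: M = N·R / C = 3292·85 / 170 = 279820 / 170 = 1646.

M = 1646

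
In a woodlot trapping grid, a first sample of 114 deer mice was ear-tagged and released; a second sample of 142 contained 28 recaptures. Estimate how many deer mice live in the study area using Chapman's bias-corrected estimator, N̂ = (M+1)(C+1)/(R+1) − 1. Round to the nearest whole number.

N ≈ 566

N̂ = (114+1)(142+1)/(28+1) − 1 = 115·143/29 − 1
= 16445/29 − 1 ≈ 567.1 − 1 ≈ 566.1 → 566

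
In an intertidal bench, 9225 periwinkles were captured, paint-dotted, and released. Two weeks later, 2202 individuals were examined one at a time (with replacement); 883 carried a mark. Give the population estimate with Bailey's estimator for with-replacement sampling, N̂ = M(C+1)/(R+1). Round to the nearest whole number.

N ≈ 22,989

N̂ = 9225·(2202+1)/(883+1) = 9225·2203/884 = 20322675/884 ≈ 22989.45 → 22989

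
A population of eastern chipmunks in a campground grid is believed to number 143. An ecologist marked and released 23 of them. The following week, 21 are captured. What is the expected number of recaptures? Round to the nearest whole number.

Expected recaptures E[R] = M·C / N.
E[R] = 23 × 21 / 143 = 483 / 143 ≈ 3.4 → 3

expected recaptures ≈ 3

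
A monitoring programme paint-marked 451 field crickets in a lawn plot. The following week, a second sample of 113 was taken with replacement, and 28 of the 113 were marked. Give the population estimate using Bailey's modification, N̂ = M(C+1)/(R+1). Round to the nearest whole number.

N ≈ 1773

N̂ = 451·(113+1)/(28+1) = 451·114/29 = 51414/29 ≈ 1772.9 → 1773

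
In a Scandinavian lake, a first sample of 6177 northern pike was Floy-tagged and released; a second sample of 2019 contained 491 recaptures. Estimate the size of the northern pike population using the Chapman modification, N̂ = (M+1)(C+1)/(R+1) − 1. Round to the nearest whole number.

N̂ = (6177+1)(2019+1)/(491+1) − 1 = 6178·2020/492 − 1
= 12479560/492 − 1 ≈ 25365.0 − 1 ≈ 25364.0 → 25364

N ≈ 25,364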